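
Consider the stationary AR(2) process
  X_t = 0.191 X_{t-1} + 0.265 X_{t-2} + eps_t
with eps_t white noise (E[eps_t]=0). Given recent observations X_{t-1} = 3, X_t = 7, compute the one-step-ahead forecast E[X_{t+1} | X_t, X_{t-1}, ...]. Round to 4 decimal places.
E[X_{t+1} \mid \mathcal F_t] = 2.1320

For an AR(p) model X_t = c + sum_i phi_i X_{t-i} + eps_t, the
one-step-ahead conditional mean is
  E[X_{t+1} | X_t, ...] = c + sum_i phi_i X_{t+1-i}.
Substitute known values:
  E[X_{t+1} | ...] = (0.191) * (7) + (0.265) * (3)
                   = 2.1320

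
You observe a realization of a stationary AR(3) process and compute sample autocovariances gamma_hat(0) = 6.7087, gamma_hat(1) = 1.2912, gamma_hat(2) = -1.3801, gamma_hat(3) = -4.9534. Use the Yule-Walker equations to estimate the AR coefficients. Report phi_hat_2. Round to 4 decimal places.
\hat\phi_{2} = -0.0810

The Yule-Walker equations for an AR(p) process read, in matrix form,
  Gamma_p phi = r_p,   with   (Gamma_p)_{ij} = gamma(|i - j|),
                       (r_p)_i = gamma(i),   i,j = 1..p.
Substitute the sample gammas (Toeplitz matrix and right-hand side of size 3):
  Gamma_p = [[6.7087, 1.2912, -1.3801], [1.2912, 6.7087, 1.2912], [-1.3801, 1.2912, 6.7087]]
  r_p     = [1.2912, -1.3801, -4.9534]
Written out (R1..R3):
  (R1) 6.7087 phi_1 + 1.2912 phi_2 - 1.3801 phi_3 = 1.2912
  (R2) 1.2912 phi_1 + 6.7087 phi_2 + 1.2912 phi_3 = -1.3801
  (R3) -1.3801 phi_1 + 1.2912 phi_2 + 6.7087 phi_3 = -4.9534
Gaussian elimination:
  R2 <- R2 - (1.2912/6.7087) R1 = R2 - (0.192466) R1:  6.460187 phi_2 + 1.556823 phi_3 = -1.628613
  R3 <- R3 - (-1.3801/6.7087) R1 = R3 - (-0.205718) R1:  1.556823 phi_2 + 6.424789 phi_3 = -4.687777
  R3 <- R3 - (1.556823/6.460187) R2 = R3 - (0.240987) R2:  6.049614 phi_3 = -4.295302
Back-substitution:
  phi_hat_3 = -4.295302 / 6.049614 = -0.710013
  phi_hat_2 = (-1.628613 - (1.556823)(-0.710013)) / 6.460187 = -0.080996
  phi_hat_1 = (1.2912 - (1.2912)(-0.080996) - (-1.3801)(-0.710013)) / 6.7087 = 0.061993
So phi_hat = [0.0620, -0.0810, -0.7100].
Therefore phi_hat_2 = -0.0810.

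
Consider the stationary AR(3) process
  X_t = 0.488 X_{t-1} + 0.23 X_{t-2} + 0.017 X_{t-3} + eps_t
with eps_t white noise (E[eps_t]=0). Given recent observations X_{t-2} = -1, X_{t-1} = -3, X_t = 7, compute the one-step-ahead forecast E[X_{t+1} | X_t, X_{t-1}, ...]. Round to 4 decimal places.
E[X_{t+1} \mid \mathcal F_t] = 2.7090

For an AR(p) model X_t = c + sum_i phi_i X_{t-i} + eps_t, the
one-step-ahead conditional mean is
  E[X_{t+1} | X_t, ...] = c + sum_i phi_i X_{t+1-i}.
Substitute known values:
  E[X_{t+1} | ...] = (0.488) * (7) + (0.23) * (-3) + (0.017) * (-1)
                   = 2.7090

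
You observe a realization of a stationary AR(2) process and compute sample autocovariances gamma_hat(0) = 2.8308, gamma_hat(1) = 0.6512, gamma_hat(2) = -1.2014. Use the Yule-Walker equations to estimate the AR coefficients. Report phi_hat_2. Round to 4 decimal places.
\hat\phi_{2} = -0.5040

The Yule-Walker equations for an AR(p) process read, in matrix form,
  Gamma_p phi = r_p,   with   (Gamma_p)_{ij} = gamma(|i - j|),
                       (r_p)_i = gamma(i),   i,j = 1..p.
Substitute the sample gammas (Toeplitz matrix and right-hand side of size 2):
  Gamma_p = [[2.8308, 0.6512], [0.6512, 2.8308]]
  r_p     = [0.6512, -1.2014]
Written out:
  2.8308 phi_1 + 0.6512 phi_2 = 0.6512
  0.6512 phi_1 + 2.8308 phi_2 = -1.2014
Solve by Cramer's rule:
  det = gamma(0)^2 - gamma(1)^2 = (2.8308)^2 - (0.6512)^2 = 8.01342864 - 0.42406144 = 7.5893672
  phi_hat_1 = [gamma(1) gamma(0) - gamma(1) gamma(2)] / det = [(0.6512)(2.8308) - (0.6512)(-1.2014)] / 7.5893672 = 2.62576864 / 7.5893672 = 0.346
  phi_hat_2 = [gamma(0) gamma(2) - gamma(1)^2] / det = [(2.8308)(-1.2014) - (0.6512)^2] / 7.5893672 = -3.82498456 / 7.5893672 = -0.504
So phi_hat = [0.3460, -0.5040].
Therefore phi_hat_2 = -0.5040.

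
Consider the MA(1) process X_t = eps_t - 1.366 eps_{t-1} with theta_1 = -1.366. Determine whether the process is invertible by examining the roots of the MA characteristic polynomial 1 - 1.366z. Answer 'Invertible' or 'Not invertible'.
\text{Not invertible}

The MA(q) characteristic polynomial is P(z) = 1 - 1.366z.
Invertibility requires all roots to lie outside the unit circle, i.e. |z| > 1 for every root.
This is linear in z: 1 + (-1.366) z = 0  =>  z = -1/(-1.366) = 0.732064,  |z| = 0.732064.
Moduli of all roots: 0.7321.
All moduli strictly greater than 1? No.
Verdict: Not invertible.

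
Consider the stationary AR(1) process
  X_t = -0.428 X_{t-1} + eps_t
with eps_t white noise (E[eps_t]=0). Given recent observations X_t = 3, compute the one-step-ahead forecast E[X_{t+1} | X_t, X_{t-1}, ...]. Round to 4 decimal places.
E[X_{t+1} \mid \mathcal F_t] = -1.2840

For an AR(p) model X_t = c + sum_i phi_i X_{t-i} + eps_t, the
one-step-ahead conditional mean is
  E[X_{t+1} | X_t, ...] = c + sum_i phi_i X_{t+1-i}.
Substitute known values:
  E[X_{t+1} | ...] = (-0.428) * (3)
                   = -1.2840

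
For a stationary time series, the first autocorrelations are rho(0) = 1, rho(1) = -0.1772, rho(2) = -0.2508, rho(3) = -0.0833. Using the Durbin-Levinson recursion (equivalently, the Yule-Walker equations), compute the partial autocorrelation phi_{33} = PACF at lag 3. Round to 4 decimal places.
\phi_{33} = -0.2170

The PACF at lag k is phi_{kk}, the last component of the solution
to the Yule-Walker system G_k phi = r_k where
  (G_k)_{ij} = rho(|i - j|), (r_k)_i = rho(i), i,j = 1..k.
Equivalently, Durbin-Levinson gives phi_{kk} iteratively:
  phi_{11} = rho(1)
  phi_{kk} = [rho(k) - sum_{j=1..k-1} phi_{k-1,j} rho(k-j)]
            / [1 - sum_{j=1..k-1} phi_{k-1,j} rho(j)],
  phi_{k,j} = phi_{k-1,j} - phi_{kk} phi_{k-1,k-j},  j = 1..k-1.
Step k = 1:
  phi_11 = rho(1) = -0.1772.
Step k = 2:
  phi_22 = [rho(2) - phi_11 rho(1)] / [1 - phi_11 rho(1)] = [-0.2508 - (-0.1772)(-0.1772)] / [1 - (-0.1772)(-0.1772)]
         = -0.28219984 / 0.96860016 = -0.291348.
  Update: phi_21 = phi_11 - phi_22 phi_11 = -0.1772 - (-0.291348)(-0.1772) = -0.228827.
Step k = 3:
  phi_33 = [rho(3) - phi_21 rho(2) - phi_22 rho(1)] / [1 - phi_21 rho(1) - phi_22 rho(2)]
    numerator   = -0.0833 - (-0.228827)(-0.2508) - (-0.291348)(-0.1772) = -0.19231667
    denominator = 1 - (-0.228827)(-0.1772) - (-0.291348)(-0.2508) = 0.88638177
  phi_33 = -0.19231667 / 0.88638177 = -0.217.
Therefore phi_{33} = -0.2170.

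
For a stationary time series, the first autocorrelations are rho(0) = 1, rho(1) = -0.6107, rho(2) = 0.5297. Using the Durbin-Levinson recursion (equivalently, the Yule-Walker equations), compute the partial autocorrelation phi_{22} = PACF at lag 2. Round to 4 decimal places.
\phi_{22} = 0.2500

The PACF at lag k is phi_{kk}, the last component of the solution
to the Yule-Walker system G_k phi = r_k where
  (G_k)_{ij} = rho(|i - j|), (r_k)_i = rho(i), i,j = 1..k.
Equivalently, Durbin-Levinson gives phi_{kk} iteratively:
  phi_{11} = rho(1)
  phi_{kk} = [rho(k) - sum_{j=1..k-1} phi_{k-1,j} rho(k-j)]
            / [1 - sum_{j=1..k-1} phi_{k-1,j} rho(j)],
  phi_{k,j} = phi_{k-1,j} - phi_{kk} phi_{k-1,k-j},  j = 1..k-1.
Step k = 1:
  phi_11 = rho(1) = -0.6107.
Step k = 2:
  phi_22 = [rho(2) - phi_11 rho(1)] / [1 - phi_11 rho(1)] = [0.5297 - (-0.6107)(-0.6107)] / [1 - (-0.6107)(-0.6107)]
         = 0.15674551 / 0.62704551 = 0.25.
Therefore phi_{22} = 0.2500.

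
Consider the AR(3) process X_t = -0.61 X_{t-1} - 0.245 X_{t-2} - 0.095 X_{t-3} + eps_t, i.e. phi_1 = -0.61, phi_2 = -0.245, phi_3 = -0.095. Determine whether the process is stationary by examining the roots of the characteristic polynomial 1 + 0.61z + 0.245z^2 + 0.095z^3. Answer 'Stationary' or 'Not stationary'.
\text{Stationary}

The AR(p) characteristic polynomial is P(z) = 1 + 0.61z + 0.245z^2 + 0.095z^3.
Stationarity requires all roots to lie outside the unit circle, i.e. |z| > 1 for every root.
Degree 3: look for a simple real root z0 first, then factor out (1 - z/z0) and solve the remaining quadratic.
Testing z0 = -2: P(-2) = 1 + (0.61)(-2) + (0.245)(-2)^2 + (0.095)(-2)^3
  = 1 + (-1.22) + (0.98) + (-0.76) = 0.  So z_0 = -2 is a root, |z_0| = 2.
Divide out the factor (1 + 0.5 z) = (1 - z/z0) (since 1/z0 = -0.5):
  P(z) = (1 + 0.5 z)(1 + (0.11) z + (0.19) z^2)
  [check: z-coef 0.11 - (-0.5) = 0.61; z^2-coef 0.19 - (-0.5)(0.11) = 0.245; z^3-coef -(-0.5)(0.19) = 0.095.]
Remaining roots from the quadratic factor 1 + (0.11) z + (0.19) z^2:
  Set 1 + (0.11) z + (0.19) z^2 = 0, i.e. a z^2 + b z + c = 0 with a = 0.19, b = 0.11, c = 1.
  Discriminant D = b^2 - 4ac = (0.11)^2 - 4*(0.19)*1 = 0.0121 - (0.76) = -0.7479.
  D < 0, so the roots are the complex-conjugate pair z = (-b +/- i sqrt(-D)) / (2a) = -0.2895 +/- 2.2758i.
  For a conjugate pair |z|^2 = z * conj(z) = (product of roots) = c/a = 1/(0.19) = 5.263158, so |z| = sqrt(5.263158) = 2.2942 for both roots.
Moduli of all roots: 2.0000, 2.2942, 2.2942.
All moduli strictly greater than 1? Yes.
Verdict: Stationary.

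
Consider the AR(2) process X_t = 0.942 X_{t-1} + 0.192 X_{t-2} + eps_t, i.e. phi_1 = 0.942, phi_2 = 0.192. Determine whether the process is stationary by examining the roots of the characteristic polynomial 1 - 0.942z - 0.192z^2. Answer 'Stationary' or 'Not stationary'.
\text{Not stationary}

The AR(p) characteristic polynomial is P(z) = 1 - 0.942z - 0.192z^2.
Stationarity requires all roots to lie outside the unit circle, i.e. |z| > 1 for every root.
Set 1 + (-0.942) z + (-0.192) z^2 = 0, i.e. a z^2 + b z + c = 0 with a = -0.192, b = -0.942, c = 1.
Discriminant D = b^2 - 4ac = (-0.942)^2 - 4*(-0.192)*1 = 0.887364 - (-0.768) = 1.655364.
D >= 0, so the roots are real: z = (-b +/- sqrt(D)) / (2a) = (0.942 +/- 1.286609) / (-0.384).
  z_1 = (0.942 + 1.286609) / (-0.384) = -5.8037,   |z_1| = 5.8037.
  z_2 = (0.942 - 1.286609) / (-0.384) = 0.8974,   |z_2| = 0.8974.
Moduli of all roots: 5.8037, 0.8974.
All moduli strictly greater than 1? No.
Verdict: Not stationary.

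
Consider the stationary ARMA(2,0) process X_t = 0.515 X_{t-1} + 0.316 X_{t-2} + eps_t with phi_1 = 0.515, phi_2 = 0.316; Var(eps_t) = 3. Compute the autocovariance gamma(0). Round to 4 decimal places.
\gamma(0) = 7.6951

Multiply the model equation by X_{t-k} and take expectations. With theta_0 = psi_0 = 1 and psi_j the MA(infinity) weights, this gives
  gamma(k) - sum_i phi_i gamma(k-i) = c_k,
  c_k = sigma^2 * sum_{j=k..q} theta_j psi_{j-k}   (c_k = 0 for k > q),
using gamma(-m) = gamma(m).
Pure AR (q = 0): c_0 = sigma^2 = 3, c_k = 0 for k >= 1.
Equations for k = 0, 1, 2 (AR order 2, c_2 = 0):
  (E0) gamma(0) = phi_1 gamma(1) + phi_2 gamma(2) + c_0
  (E1) gamma(1) = phi_1 gamma(0) + phi_2 gamma(1) + c_1
  (E2) gamma(2) = phi_1 gamma(1) + phi_2 gamma(0)
From (E1): gamma(1) = A gamma(0) + B with
  A = phi_1 / (1 - phi_2) = 0.515 / 0.684 = 0.752924,   B = c_1 / (1 - phi_2) = 0 / 0.684 = 0.
Insert (E2) into (E0): gamma(0) (1 - phi_2^2) = phi_1 (1 + phi_2) gamma(1) + c_0.
  phi_1 (1 + phi_2) = (0.515)(1.316) = 0.67774,   1 - phi_2^2 = 0.900144.
Replace gamma(1) by A gamma(0) + B and collect gamma(0):
  gamma(0) [0.900144 - (0.67774)(0.752924)] = c_0 = 3
  gamma(0) * 0.389857 = 3
  gamma(0) = 3 / 0.389857 = 7.695123.
Therefore gamma(0) = 7.6951 (to 4 decimal places).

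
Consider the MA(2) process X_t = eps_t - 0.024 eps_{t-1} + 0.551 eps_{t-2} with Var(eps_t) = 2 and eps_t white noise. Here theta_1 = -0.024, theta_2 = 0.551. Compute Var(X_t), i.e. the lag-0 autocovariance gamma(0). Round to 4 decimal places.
\gamma(0) = 2.6084

For an MA(q) process X_t = eps_t + sum_i theta_i eps_{t-i} with
Var(eps_t) = sigma^2, the variance is
  gamma(0) = sigma^2 * (1 + sum_i theta_i^2).
  sum_i theta_i^2 = (-0.024)^2 + (0.551)^2 = 0.000576 + 0.303601 = 0.304177.
  gamma(0) = 2 * (1 + 0.304177) = 2 * 1.304177 = 2.608354, which rounds to 2.6084.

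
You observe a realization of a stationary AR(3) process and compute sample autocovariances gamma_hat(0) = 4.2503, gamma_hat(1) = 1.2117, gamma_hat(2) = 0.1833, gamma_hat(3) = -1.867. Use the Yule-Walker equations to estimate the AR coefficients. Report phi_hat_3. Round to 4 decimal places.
\hat\phi_{3} = -0.4800

The Yule-Walker equations for an AR(p) process read, in matrix form,
  Gamma_p phi = r_p,   with   (Gamma_p)_{ij} = gamma(|i - j|),
                       (r_p)_i = gamma(i),   i,j = 1..p.
Substitute the sample gammas (Toeplitz matrix and right-hand side of size 3):
  Gamma_p = [[4.2503, 1.2117, 0.1833], [1.2117, 4.2503, 1.2117], [0.1833, 1.2117, 4.2503]]
  r_p     = [1.2117, 0.1833, -1.867]
Written out (R1..R3):
  (R1) 4.2503 phi_1 + 1.2117 phi_2 + 0.1833 phi_3 = 1.2117
  (R2) 1.2117 phi_1 + 4.2503 phi_2 + 1.2117 phi_3 = 0.1833
  (R3) 0.1833 phi_1 + 1.2117 phi_2 + 4.2503 phi_3 = -1.867
Gaussian elimination:
  R2 <- R2 - (1.2117/4.2503) R1 = R2 - (0.285086) R1:  3.904862 phi_2 + 1.159444 phi_3 = -0.162138
  R3 <- R3 - (0.1833/4.2503) R1 = R3 - (0.043126) R1:  1.159444 phi_2 + 4.242395 phi_3 = -1.919256
  R3 <- R3 - (1.159444/3.904862) R2 = R3 - (0.296923) R2:  3.898129 phi_3 = -1.871114
Back-substitution:
  phi_hat_3 = -1.871114 / 3.898129 = -0.480003
  phi_hat_2 = (-0.162138 - (1.159444)(-0.480003)) / 3.904862 = 0.101002
  phi_hat_1 = (1.2117 - (1.2117)(0.101002) - (0.1833)(-0.480003)) / 4.2503 = 0.276992
So phi_hat = [0.2770, 0.1010, -0.4800].
Therefore phi_hat_3 = -0.4800.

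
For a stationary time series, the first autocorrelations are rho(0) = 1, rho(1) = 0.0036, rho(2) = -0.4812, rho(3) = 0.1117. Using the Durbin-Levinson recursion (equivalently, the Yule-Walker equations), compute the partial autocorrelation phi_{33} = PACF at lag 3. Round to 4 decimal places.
\phi_{33} = 0.1510

The PACF at lag k is phi_{kk}, the last component of the solution
to the Yule-Walker system G_k phi = r_k where
  (G_k)_{ij} = rho(|i - j|), (r_k)_i = rho(i), i,j = 1..k.
Equivalently, Durbin-Levinson gives phi_{kk} iteratively:
  phi_{11} = rho(1)
  phi_{kk} = [rho(k) - sum_{j=1..k-1} phi_{k-1,j} rho(k-j)]
            / [1 - sum_{j=1..k-1} phi_{k-1,j} rho(j)],
  phi_{k,j} = phi_{k-1,j} - phi_{kk} phi_{k-1,k-j},  j = 1..k-1.
Step k = 1:
  phi_11 = rho(1) = 0.0036.
Step k = 2:
  phi_22 = [rho(2) - phi_11 rho(1)] / [1 - phi_11 rho(1)] = [-0.4812 - (0.0036)(0.0036)] / [1 - (0.0036)(0.0036)]
         = -0.48121296 / 0.99998704 = -0.481219.
  Update: phi_21 = phi_11 - phi_22 phi_11 = 0.0036 - (-0.481219)(0.0036) = 0.005332.
Step k = 3:
  phi_33 = [rho(3) - phi_21 rho(2) - phi_22 rho(1)] / [1 - phi_21 rho(1) - phi_22 rho(2)]
    numerator   = 0.1117 - (0.005332)(-0.4812) - (-0.481219)(0.0036) = 0.11599833
    denominator = 1 - (0.005332)(0.0036) - (-0.481219)(-0.4812) = 0.76841813
  phi_33 = 0.11599833 / 0.76841813 = 0.151.
Therefore phi_{33} = 0.1510.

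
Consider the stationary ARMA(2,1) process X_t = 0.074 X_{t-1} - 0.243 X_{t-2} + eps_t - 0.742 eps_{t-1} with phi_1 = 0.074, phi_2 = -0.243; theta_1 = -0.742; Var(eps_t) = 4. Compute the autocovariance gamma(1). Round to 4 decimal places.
\gamma(1) = -2.0164

Multiply the model equation by X_{t-k} and take expectations. With theta_0 = psi_0 = 1 and psi_j the MA(infinity) weights, this gives
  gamma(k) - sum_i phi_i gamma(k-i) = c_k,
  c_k = sigma^2 * sum_{j=k..q} theta_j psi_{j-k}   (c_k = 0 for k > q),
using gamma(-m) = gamma(m).
psi-weights needed (psi_j = theta_j + sum_i phi_i psi_{j-i}):
  psi_1 = theta_1 + phi_1 = -0.742 + (0.074) = -0.668
Right-hand sides:
  c_0 = sigma^2 (1 + theta_1 psi_1) = 4 * (1 + (-0.742)(-0.668)) = 4 * 1.495656 = 5.982624
  c_1 = sigma^2 theta_1 = 4 * (-0.742) = -2.968
  c_2 = 0
Equations for k = 0, 1, 2 (AR order 2, c_2 = 0):
  (E0) gamma(0) = phi_1 gamma(1) + phi_2 gamma(2) + c_0
  (E1) gamma(1) = phi_1 gamma(0) + phi_2 gamma(1) + c_1
  (E2) gamma(2) = phi_1 gamma(1) + phi_2 gamma(0)
From (E1): gamma(1) = A gamma(0) + B with
  A = phi_1 / (1 - phi_2) = 0.074 / 1.243 = 0.059533,   B = c_1 / (1 - phi_2) = -2.968 / 1.243 = -2.387772.
Insert (E2) into (E0): gamma(0) (1 - phi_2^2) = phi_1 (1 + phi_2) gamma(1) + c_0.
  phi_1 (1 + phi_2) = (0.074)(0.757) = 0.056018,   1 - phi_2^2 = 0.940951.
Replace gamma(1) by A gamma(0) + B and collect gamma(0):
  gamma(0) [0.940951 - (0.056018)(0.059533)] = (0.056018)(-2.387772) + 5.982624
  gamma(0) * 0.937616 = 5.848866
  gamma(0) = 5.848866 / 0.937616 = 6.238018.
  gamma(1) = A gamma(0) + B = (0.059533)(6.238018) + (-2.387772) = -2.016401.
Therefore gamma(1) = -2.0164 (to 4 decimal places).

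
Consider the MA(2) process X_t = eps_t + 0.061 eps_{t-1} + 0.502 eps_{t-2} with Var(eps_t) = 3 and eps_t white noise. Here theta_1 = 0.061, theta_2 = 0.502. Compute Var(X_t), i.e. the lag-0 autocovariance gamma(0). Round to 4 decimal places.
\gamma(0) = 3.7672

For an MA(q) process X_t = eps_t + sum_i theta_i eps_{t-i} with
Var(eps_t) = sigma^2, the variance is
  gamma(0) = sigma^2 * (1 + sum_i theta_i^2).
  sum_i theta_i^2 = (0.061)^2 + (0.502)^2 = 0.003721 + 0.252004 = 0.255725.
  gamma(0) = 3 * (1 + 0.255725) = 3 * 1.255725 = 3.767175, which rounds to 3.7672.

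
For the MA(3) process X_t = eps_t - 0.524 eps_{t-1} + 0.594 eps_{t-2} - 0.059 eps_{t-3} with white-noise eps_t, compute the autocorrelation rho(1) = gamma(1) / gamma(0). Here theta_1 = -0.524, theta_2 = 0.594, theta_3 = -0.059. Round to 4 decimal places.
\rho(1) = -0.5336

For an MA(q) process with theta_0 = 1, the autocovariance is
  gamma(k) = sigma^2 * sum_{i=0..q-k} theta_i * theta_{i+k},
and rho(k) = gamma(k) / gamma(0). Sigma^2 cancels.
  numerator   = (1)*(-0.524) + (-0.524)*(0.594) + (0.594)*(-0.059) = -0.870302.
  denominator = (1)^2 + (-0.524)^2 + (0.594)^2 + (-0.059)^2 = 1.630893.
  rho(1) = -0.870302 / 1.630893 = -0.5336.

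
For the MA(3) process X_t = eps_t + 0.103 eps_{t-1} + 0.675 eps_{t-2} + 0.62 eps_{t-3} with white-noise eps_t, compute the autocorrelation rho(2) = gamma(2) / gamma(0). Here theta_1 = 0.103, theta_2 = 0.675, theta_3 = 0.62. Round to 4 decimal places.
\rho(2) = 0.3992

For an MA(q) process with theta_0 = 1, the autocovariance is
  gamma(k) = sigma^2 * sum_{i=0..q-k} theta_i * theta_{i+k},
and rho(k) = gamma(k) / gamma(0). Sigma^2 cancels.
  numerator   = (1)*(0.675) + (0.103)*(0.62) = 0.73886.
  denominator = (1)^2 + (0.103)^2 + (0.675)^2 + (0.62)^2 = 1.850634.
  rho(2) = 0.73886 / 1.850634 = 0.3992.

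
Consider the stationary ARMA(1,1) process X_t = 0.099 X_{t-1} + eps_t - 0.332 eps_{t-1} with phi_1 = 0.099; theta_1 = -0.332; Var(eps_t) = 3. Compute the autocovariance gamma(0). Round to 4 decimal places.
\gamma(0) = 3.1645

Multiply the model equation by X_{t-k} and take expectations. With theta_0 = psi_0 = 1 and psi_j the MA(infinity) weights, this gives
  gamma(k) - sum_i phi_i gamma(k-i) = c_k,
  c_k = sigma^2 * sum_{j=k..q} theta_j psi_{j-k}   (c_k = 0 for k > q),
using gamma(-m) = gamma(m).
psi-weights needed (psi_j = theta_j + sum_i phi_i psi_{j-i}):
  psi_1 = theta_1 + phi_1 = -0.332 + (0.099) = -0.233
Right-hand sides:
  c_0 = sigma^2 (1 + theta_1 psi_1) = 3 * (1 + (-0.332)(-0.233)) = 3 * 1.077356 = 3.232068
  c_1 = sigma^2 theta_1 = 3 * (-0.332) = -0.996
  c_2 = 0
Equations for k = 0 and k = 1 (AR order 1):
  gamma(0) = phi_1 gamma(1) + c_0
  gamma(1) = phi_1 gamma(0) + c_1
Substituting the second into the first: gamma(0) (1 - phi_1^2) = c_0 + phi_1 c_1, so
  gamma(0) = (c_0 + phi_1 c_1) / (1 - phi_1^2) = (3.232068 + (0.099)(-0.996)) / (1 - (0.099)^2) = 3.133464 / 0.990199 = 3.164479.
Therefore gamma(0) = 3.1645 (to 4 decimal places).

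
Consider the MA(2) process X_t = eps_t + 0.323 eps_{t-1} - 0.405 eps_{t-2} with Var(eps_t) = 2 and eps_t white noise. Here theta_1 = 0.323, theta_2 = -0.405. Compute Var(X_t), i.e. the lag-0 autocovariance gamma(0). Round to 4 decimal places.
\gamma(0) = 2.5367

For an MA(q) process X_t = eps_t + sum_i theta_i eps_{t-i} with
Var(eps_t) = sigma^2, the variance is
  gamma(0) = sigma^2 * (1 + sum_i theta_i^2).
  sum_i theta_i^2 = (0.323)^2 + (-0.405)^2 = 0.104329 + 0.164025 = 0.268354.
  gamma(0) = 2 * (1 + 0.268354) = 2 * 1.268354 = 2.536708, which rounds to 2.5367.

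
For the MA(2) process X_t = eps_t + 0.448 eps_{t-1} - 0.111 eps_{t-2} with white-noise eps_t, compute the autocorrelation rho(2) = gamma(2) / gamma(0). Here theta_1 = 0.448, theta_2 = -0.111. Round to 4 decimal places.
\rho(2) = -0.0915

For an MA(q) process with theta_0 = 1, the autocovariance is
  gamma(k) = sigma^2 * sum_{i=0..q-k} theta_i * theta_{i+k},
and rho(k) = gamma(k) / gamma(0). Sigma^2 cancels.
  numerator   = (1)*(-0.111) = -0.111.
  denominator = (1)^2 + (0.448)^2 + (-0.111)^2 = 1.213025.
  rho(2) = -0.111 / 1.213025 = -0.0915.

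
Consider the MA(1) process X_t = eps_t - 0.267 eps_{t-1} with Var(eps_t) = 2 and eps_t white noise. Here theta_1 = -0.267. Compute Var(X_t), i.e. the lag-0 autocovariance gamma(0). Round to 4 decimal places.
\gamma(0) = 2.1426

For an MA(q) process X_t = eps_t + sum_i theta_i eps_{t-i} with
Var(eps_t) = sigma^2, the variance is
  gamma(0) = sigma^2 * (1 + sum_i theta_i^2).
  sum_i theta_i^2 = (-0.267)^2 = 0.071289.
  gamma(0) = 2 * (1 + 0.071289) = 2 * 1.071289 = 2.142578, which rounds to 2.1426.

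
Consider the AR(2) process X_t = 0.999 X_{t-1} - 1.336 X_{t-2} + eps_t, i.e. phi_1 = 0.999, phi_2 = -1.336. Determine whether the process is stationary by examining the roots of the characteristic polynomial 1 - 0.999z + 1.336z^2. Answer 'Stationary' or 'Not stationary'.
\text{Not stationary}

The AR(p) characteristic polynomial is P(z) = 1 - 0.999z + 1.336z^2.
Stationarity requires all roots to lie outside the unit circle, i.e. |z| > 1 for every root.
Set 1 + (-0.999) z + (1.336) z^2 = 0, i.e. a z^2 + b z + c = 0 with a = 1.336, b = -0.999, c = 1.
Discriminant D = b^2 - 4ac = (-0.999)^2 - 4*(1.336)*1 = 0.998001 - (5.344) = -4.345999.
D < 0, so the roots are the complex-conjugate pair z = (-b +/- i sqrt(-D)) / (2a) = 0.3739 +/- 0.7802i.
For a conjugate pair |z|^2 = z * conj(z) = (product of roots) = c/a = 1/(1.336) = 0.748503, so |z| = sqrt(0.748503) = 0.8652 for both roots.
Moduli of all roots: 0.8652, 0.8652.
All moduli strictly greater than 1? No.
Verdict: Not stationary.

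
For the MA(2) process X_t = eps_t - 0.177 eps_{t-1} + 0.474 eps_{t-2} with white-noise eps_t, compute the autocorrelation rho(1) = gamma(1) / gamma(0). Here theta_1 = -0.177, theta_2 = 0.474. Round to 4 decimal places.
\rho(1) = -0.2077

For an MA(q) process with theta_0 = 1, the autocovariance is
  gamma(k) = sigma^2 * sum_{i=0..q-k} theta_i * theta_{i+k},
and rho(k) = gamma(k) / gamma(0). Sigma^2 cancels.
  numerator   = (1)*(-0.177) + (-0.177)*(0.474) = -0.260898.
  denominator = (1)^2 + (-0.177)^2 + (0.474)^2 = 1.256005.
  rho(1) = -0.260898 / 1.256005 = -0.2077.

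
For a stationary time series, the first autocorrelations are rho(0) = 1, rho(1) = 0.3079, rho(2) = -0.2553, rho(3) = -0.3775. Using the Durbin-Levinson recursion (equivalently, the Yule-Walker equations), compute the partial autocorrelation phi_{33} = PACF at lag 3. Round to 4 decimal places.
\phi_{33} = -0.1941

The PACF at lag k is phi_{kk}, the last component of the solution
to the Yule-Walker system G_k phi = r_k where
  (G_k)_{ij} = rho(|i - j|), (r_k)_i = rho(i), i,j = 1..k.
Equivalently, Durbin-Levinson gives phi_{kk} iteratively:
  phi_{11} = rho(1)
  phi_{kk} = [rho(k) - sum_{j=1..k-1} phi_{k-1,j} rho(k-j)]
            / [1 - sum_{j=1..k-1} phi_{k-1,j} rho(j)],
  phi_{k,j} = phi_{k-1,j} - phi_{kk} phi_{k-1,k-j},  j = 1..k-1.
Step k = 1:
  phi_11 = rho(1) = 0.3079.
Step k = 2:
  phi_22 = [rho(2) - phi_11 rho(1)] / [1 - phi_11 rho(1)] = [-0.2553 - (0.3079)(0.3079)] / [1 - (0.3079)(0.3079)]
         = -0.35010241 / 0.90519759 = -0.386769.
  Update: phi_21 = phi_11 - phi_22 phi_11 = 0.3079 - (-0.386769)(0.3079) = 0.426986.
Step k = 3:
  phi_33 = [rho(3) - phi_21 rho(2) - phi_22 rho(1)] / [1 - phi_21 rho(1) - phi_22 rho(2)]
    numerator   = -0.3775 - (0.426986)(-0.2553) - (-0.386769)(0.3079) = -0.14940424
    denominator = 1 - (0.426986)(0.3079) - (-0.386769)(-0.2553) = 0.76978881
  phi_33 = -0.14940424 / 0.76978881 = -0.1941.
Therefore phi_{33} = -0.1941.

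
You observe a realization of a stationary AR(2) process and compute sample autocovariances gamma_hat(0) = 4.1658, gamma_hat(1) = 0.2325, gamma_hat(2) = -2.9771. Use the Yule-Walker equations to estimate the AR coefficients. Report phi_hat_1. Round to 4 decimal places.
\hat\phi_{1} = 0.0960

The Yule-Walker equations for an AR(p) process read, in matrix form,
  Gamma_p phi = r_p,   with   (Gamma_p)_{ij} = gamma(|i - j|),
                       (r_p)_i = gamma(i),   i,j = 1..p.
Substitute the sample gammas (Toeplitz matrix and right-hand side of size 2):
  Gamma_p = [[4.1658, 0.2325], [0.2325, 4.1658]]
  r_p     = [0.2325, -2.9771]
Written out:
  4.1658 phi_1 + 0.2325 phi_2 = 0.2325
  0.2325 phi_1 + 4.1658 phi_2 = -2.9771
Solve by Cramer's rule:
  det = gamma(0)^2 - gamma(1)^2 = (4.1658)^2 - (0.2325)^2 = 17.35388964 - 0.05405625 = 17.29983339
  phi_hat_1 = [gamma(1) gamma(0) - gamma(1) gamma(2)] / det = [(0.2325)(4.1658) - (0.2325)(-2.9771)] / 17.29983339 = 1.66072425 / 17.29983339 = 0.096
  phi_hat_2 = [gamma(0) gamma(2) - gamma(1)^2] / det = [(4.1658)(-2.9771) - (0.2325)^2] / 17.29983339 = -12.45605943 / 17.29983339 = -0.72
So phi_hat = [0.0960, -0.7200].
Therefore phi_hat_1 = 0.0960.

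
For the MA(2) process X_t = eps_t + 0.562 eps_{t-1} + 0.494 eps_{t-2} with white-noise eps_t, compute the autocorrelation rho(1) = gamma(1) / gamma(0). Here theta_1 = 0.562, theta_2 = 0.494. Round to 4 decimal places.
\rho(1) = 0.5383

For an MA(q) process with theta_0 = 1, the autocovariance is
  gamma(k) = sigma^2 * sum_{i=0..q-k} theta_i * theta_{i+k},
and rho(k) = gamma(k) / gamma(0). Sigma^2 cancels.
  numerator   = (1)*(0.562) + (0.562)*(0.494) = 0.839628.
  denominator = (1)^2 + (0.562)^2 + (0.494)^2 = 1.55988.
  rho(1) = 0.839628 / 1.55988 = 0.5383.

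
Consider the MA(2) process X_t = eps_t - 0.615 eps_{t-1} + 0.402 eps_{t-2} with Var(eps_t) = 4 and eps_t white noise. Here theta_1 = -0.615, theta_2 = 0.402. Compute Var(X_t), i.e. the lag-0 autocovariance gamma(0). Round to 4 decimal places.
\gamma(0) = 6.1593

For an MA(q) process X_t = eps_t + sum_i theta_i eps_{t-i} with
Var(eps_t) = sigma^2, the variance is
  gamma(0) = sigma^2 * (1 + sum_i theta_i^2).
  sum_i theta_i^2 = (-0.615)^2 + (0.402)^2 = 0.378225 + 0.161604 = 0.539829.
  gamma(0) = 4 * (1 + 0.539829) = 4 * 1.539829 = 6.159316, which rounds to 6.1593.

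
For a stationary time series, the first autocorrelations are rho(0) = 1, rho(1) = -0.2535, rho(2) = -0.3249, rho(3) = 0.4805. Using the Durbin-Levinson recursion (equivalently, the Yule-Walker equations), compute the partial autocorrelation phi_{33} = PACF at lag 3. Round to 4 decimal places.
\phi_{33} = 0.3340

The PACF at lag k is phi_{kk}, the last component of the solution
to the Yule-Walker system G_k phi = r_k where
  (G_k)_{ij} = rho(|i - j|), (r_k)_i = rho(i), i,j = 1..k.
Equivalently, Durbin-Levinson gives phi_{kk} iteratively:
  phi_{11} = rho(1)
  phi_{kk} = [rho(k) - sum_{j=1..k-1} phi_{k-1,j} rho(k-j)]
            / [1 - sum_{j=1..k-1} phi_{k-1,j} rho(j)],
  phi_{k,j} = phi_{k-1,j} - phi_{kk} phi_{k-1,k-j},  j = 1..k-1.
Step k = 1:
  phi_11 = rho(1) = -0.2535.
Step k = 2:
  phi_22 = [rho(2) - phi_11 rho(1)] / [1 - phi_11 rho(1)] = [-0.3249 - (-0.2535)(-0.2535)] / [1 - (-0.2535)(-0.2535)]
         = -0.38916225 / 0.93573775 = -0.415888.
  Update: phi_21 = phi_11 - phi_22 phi_11 = -0.2535 - (-0.415888)(-0.2535) = -0.358928.
Step k = 3:
  phi_33 = [rho(3) - phi_21 rho(2) - phi_22 rho(1)] / [1 - phi_21 rho(1) - phi_22 rho(2)]
    numerator   = 0.4805 - (-0.358928)(-0.3249) - (-0.415888)(-0.2535) = 0.25845676
    denominator = 1 - (-0.358928)(-0.2535) - (-0.415888)(-0.3249) = 0.77388978
  phi_33 = 0.25845676 / 0.77388978 = 0.334.
Therefore phi_{33} = 0.3340.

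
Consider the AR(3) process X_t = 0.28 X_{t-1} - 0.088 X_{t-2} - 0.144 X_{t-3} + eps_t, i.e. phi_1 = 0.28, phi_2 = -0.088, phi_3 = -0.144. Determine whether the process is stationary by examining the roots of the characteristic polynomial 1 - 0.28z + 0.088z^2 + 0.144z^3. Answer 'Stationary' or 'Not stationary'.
\text{Stationary}

The AR(p) characteristic polynomial is P(z) = 1 - 0.28z + 0.088z^2 + 0.144z^3.
Stationarity requires all roots to lie outside the unit circle, i.e. |z| > 1 for every root.
Degree 3: look for a simple real root z0 first, then factor out (1 - z/z0) and solve the remaining quadratic.
Testing z0 = -2.5: P(-2.5) = 1 + (-0.28)(-2.5) + (0.088)(-2.5)^2 + (0.144)(-2.5)^3
  = 1 + (0.7) + (0.55) + (-2.25) = 0.  So z_0 = -2.5 is a root, |z_0| = 2.5.
Divide out the factor (1 + 0.4 z) = (1 - z/z0) (since 1/z0 = -0.4):
  P(z) = (1 + 0.4 z)(1 + (-0.68) z + (0.36) z^2)
  [check: z-coef -0.68 - (-0.4) = -0.28; z^2-coef 0.36 - (-0.4)(-0.68) = 0.088; z^3-coef -(-0.4)(0.36) = 0.144.]
Remaining roots from the quadratic factor 1 + (-0.68) z + (0.36) z^2:
  Set 1 + (-0.68) z + (0.36) z^2 = 0, i.e. a z^2 + b z + c = 0 with a = 0.36, b = -0.68, c = 1.
  Discriminant D = b^2 - 4ac = (-0.68)^2 - 4*(0.36)*1 = 0.4624 - (1.44) = -0.9776.
  D < 0, so the roots are the complex-conjugate pair z = (-b +/- i sqrt(-D)) / (2a) = 0.9444 +/- 1.3732i.
  For a conjugate pair |z|^2 = z * conj(z) = (product of roots) = c/a = 1/(0.36) = 2.777778, so |z| = sqrt(2.777778) = 1.6667 for both roots.
Moduli of all roots: 2.5000, 1.6667, 1.6667.
All moduli strictly greater than 1? Yes.
Verdict: Stationary.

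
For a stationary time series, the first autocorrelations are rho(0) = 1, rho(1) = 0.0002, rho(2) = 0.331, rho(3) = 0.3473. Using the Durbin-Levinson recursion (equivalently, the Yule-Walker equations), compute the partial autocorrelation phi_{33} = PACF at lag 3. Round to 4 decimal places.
\phi_{33} = 0.3899

The PACF at lag k is phi_{kk}, the last component of the solution
to the Yule-Walker system G_k phi = r_k where
  (G_k)_{ij} = rho(|i - j|), (r_k)_i = rho(i), i,j = 1..k.
Equivalently, Durbin-Levinson gives phi_{kk} iteratively:
  phi_{11} = rho(1)
  phi_{kk} = [rho(k) - sum_{j=1..k-1} phi_{k-1,j} rho(k-j)]
            / [1 - sum_{j=1..k-1} phi_{k-1,j} rho(j)],
  phi_{k,j} = phi_{k-1,j} - phi_{kk} phi_{k-1,k-j},  j = 1..k-1.
Step k = 1:
  phi_11 = rho(1) = 0.0002.
Step k = 2:
  phi_22 = [rho(2) - phi_11 rho(1)] / [1 - phi_11 rho(1)] = [0.331 - (0.0002)(0.0002)] / [1 - (0.0002)(0.0002)]
         = 0.33099996 / 0.99999996 = 0.331.
  Update: phi_21 = phi_11 - phi_22 phi_11 = 0.0002 - (0.331)(0.0002) = 0.000134.
Step k = 3:
  phi_33 = [rho(3) - phi_21 rho(2) - phi_22 rho(1)] / [1 - phi_21 rho(1) - phi_22 rho(2)]
    numerator   = 0.3473 - (0.000134)(0.331) - (0.331)(0.0002) = 0.34718951
    denominator = 1 - (0.000134)(0.0002) - (0.331)(0.331) = 0.89043898
  phi_33 = 0.34718951 / 0.89043898 = 0.3899.
Therefore phi_{33} = 0.3899.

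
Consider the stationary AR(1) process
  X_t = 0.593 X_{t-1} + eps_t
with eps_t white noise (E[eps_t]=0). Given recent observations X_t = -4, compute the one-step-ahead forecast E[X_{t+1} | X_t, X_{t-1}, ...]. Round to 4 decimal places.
E[X_{t+1} \mid \mathcal F_t] = -2.3720

For an AR(p) model X_t = c + sum_i phi_i X_{t-i} + eps_t, the
one-step-ahead conditional mean is
  E[X_{t+1} | X_t, ...] = c + sum_i phi_i X_{t+1-i}.
Substitute known values:
  E[X_{t+1} | ...] = (0.593) * (-4)
                   = -2.3720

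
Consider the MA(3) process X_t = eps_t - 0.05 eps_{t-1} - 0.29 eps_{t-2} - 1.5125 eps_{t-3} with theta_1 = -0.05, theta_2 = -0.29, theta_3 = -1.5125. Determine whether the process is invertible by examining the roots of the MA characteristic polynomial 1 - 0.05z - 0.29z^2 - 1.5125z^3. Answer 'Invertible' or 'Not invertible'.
\text{Not invertible}

The MA(q) characteristic polynomial is P(z) = 1 - 0.05z - 0.29z^2 - 1.5125z^3.
Invertibility requires all roots to lie outside the unit circle, i.e. |z| > 1 for every root.
Degree 3: look for a simple real root z0 first, then factor out (1 - z/z0) and solve the remaining quadratic.
Testing z0 = 0.8: P(0.8) = 1 + (-0.05)(0.8) + (-0.29)(0.8)^2 + (-1.5125)(0.8)^3
  = 1 + (-0.04) + (-0.1856) + (-0.7744) = 0.  So z_0 = 0.8 is a root, |z_0| = 0.8.
Divide out the factor (1 - 1.25 z) = (1 - z/z0) (since 1/z0 = 1.25):
  P(z) = (1 - 1.25 z)(1 + (1.2) z + (1.21) z^2)
  [check: z-coef 1.2 - (1.25) = -0.05; z^2-coef 1.21 - (1.25)(1.2) = -0.29; z^3-coef -(1.25)(1.21) = -1.5125.]
Remaining roots from the quadratic factor 1 + (1.2) z + (1.21) z^2:
  Set 1 + (1.2) z + (1.21) z^2 = 0, i.e. a z^2 + b z + c = 0 with a = 1.21, b = 1.2, c = 1.
  Discriminant D = b^2 - 4ac = (1.2)^2 - 4*(1.21)*1 = 1.44 - (4.84) = -3.4.
  D < 0, so the roots are the complex-conjugate pair z = (-b +/- i sqrt(-D)) / (2a) = -0.4959 +/- 0.7619i.
  For a conjugate pair |z|^2 = z * conj(z) = (product of roots) = c/a = 1/(1.21) = 0.826446, so |z| = sqrt(0.826446) = 0.9091 for both roots.
Moduli of all roots: 0.8000, 0.9091, 0.9091.
All moduli strictly greater than 1? No.
Verdict: Not invertible.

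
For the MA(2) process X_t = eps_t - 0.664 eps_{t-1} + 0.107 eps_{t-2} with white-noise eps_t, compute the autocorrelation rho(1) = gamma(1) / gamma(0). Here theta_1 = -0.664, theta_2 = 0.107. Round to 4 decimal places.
\rho(1) = -0.5061

For an MA(q) process with theta_0 = 1, the autocovariance is
  gamma(k) = sigma^2 * sum_{i=0..q-k} theta_i * theta_{i+k},
and rho(k) = gamma(k) / gamma(0). Sigma^2 cancels.
  numerator   = (1)*(-0.664) + (-0.664)*(0.107) = -0.735048.
  denominator = (1)^2 + (-0.664)^2 + (0.107)^2 = 1.452345.
  rho(1) = -0.735048 / 1.452345 = -0.5061.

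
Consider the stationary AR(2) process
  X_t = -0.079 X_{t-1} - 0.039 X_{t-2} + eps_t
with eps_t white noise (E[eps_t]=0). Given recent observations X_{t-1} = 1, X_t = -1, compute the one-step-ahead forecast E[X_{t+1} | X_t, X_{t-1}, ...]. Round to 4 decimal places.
E[X_{t+1} \mid \mathcal F_t] = 0.0400

For an AR(p) model X_t = c + sum_i phi_i X_{t-i} + eps_t, the
one-step-ahead conditional mean is
  E[X_{t+1} | X_t, ...] = c + sum_i phi_i X_{t+1-i}.
Substitute known values:
  E[X_{t+1} | ...] = (-0.079) * (-1) + (-0.039) * (1)
                   = 0.0400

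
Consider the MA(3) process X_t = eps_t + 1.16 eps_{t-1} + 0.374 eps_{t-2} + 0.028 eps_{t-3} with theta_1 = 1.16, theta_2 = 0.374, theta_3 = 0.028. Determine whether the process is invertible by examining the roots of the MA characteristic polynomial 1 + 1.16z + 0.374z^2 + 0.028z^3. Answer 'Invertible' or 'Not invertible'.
\text{Invertible}

The MA(q) characteristic polynomial is P(z) = 1 + 1.16z + 0.374z^2 + 0.028z^3.
Invertibility requires all roots to lie outside the unit circle, i.e. |z| > 1 for every root.
Degree 3: look for a simple real root z0 first, then factor out (1 - z/z0) and solve the remaining quadratic.
Testing z0 = -2.5: P(-2.5) = 1 + (1.16)(-2.5) + (0.374)(-2.5)^2 + (0.028)(-2.5)^3
  = 1 + (-2.9) + (2.3375) + (-0.4375) = 0.  So z_0 = -2.5 is a root, |z_0| = 2.5.
Divide out the factor (1 + 0.4 z) = (1 - z/z0) (since 1/z0 = -0.4):
  P(z) = (1 + 0.4 z)(1 + (0.76) z + (0.07) z^2)
  [check: z-coef 0.76 - (-0.4) = 1.16; z^2-coef 0.07 - (-0.4)(0.76) = 0.374; z^3-coef -(-0.4)(0.07) = 0.028.]
Remaining roots from the quadratic factor 1 + (0.76) z + (0.07) z^2:
  Set 1 + (0.76) z + (0.07) z^2 = 0, i.e. a z^2 + b z + c = 0 with a = 0.07, b = 0.76, c = 1.
  Discriminant D = b^2 - 4ac = (0.76)^2 - 4*(0.07)*1 = 0.5776 - (0.28) = 0.2976.
  D >= 0, so the roots are real: z = (-b +/- sqrt(D)) / (2a) = (-0.76 +/- 0.545527) / (0.14).
    z_1 = (-0.76 + 0.545527) / (0.14) = -1.5319,   |z_1| = 1.5319.
    z_2 = (-0.76 - 0.545527) / (0.14) = -9.3252,   |z_2| = 9.3252.
Moduli of all roots: 2.5000, 1.5319, 9.3252.
All moduli strictly greater than 1? Yes.
Verdict: Invertible.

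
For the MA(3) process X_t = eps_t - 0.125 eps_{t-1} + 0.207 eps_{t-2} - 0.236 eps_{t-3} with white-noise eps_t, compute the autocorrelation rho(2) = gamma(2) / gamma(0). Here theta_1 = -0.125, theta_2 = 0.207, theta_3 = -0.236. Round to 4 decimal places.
\rho(2) = 0.2123

For an MA(q) process with theta_0 = 1, the autocovariance is
  gamma(k) = sigma^2 * sum_{i=0..q-k} theta_i * theta_{i+k},
and rho(k) = gamma(k) / gamma(0). Sigma^2 cancels.
  numerator   = (1)*(0.207) + (-0.125)*(-0.236) = 0.2365.
  denominator = (1)^2 + (-0.125)^2 + (0.207)^2 + (-0.236)^2 = 1.11417.
  rho(2) = 0.2365 / 1.11417 = 0.2123.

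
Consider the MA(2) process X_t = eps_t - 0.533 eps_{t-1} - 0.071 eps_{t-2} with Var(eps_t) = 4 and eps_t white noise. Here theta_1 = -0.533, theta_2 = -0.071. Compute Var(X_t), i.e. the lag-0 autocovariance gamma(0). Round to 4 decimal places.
\gamma(0) = 5.1565

For an MA(q) process X_t = eps_t + sum_i theta_i eps_{t-i} with
Var(eps_t) = sigma^2, the variance is
  gamma(0) = sigma^2 * (1 + sum_i theta_i^2).
  sum_i theta_i^2 = (-0.533)^2 + (-0.071)^2 = 0.284089 + 0.005041 = 0.28913.
  gamma(0) = 4 * (1 + 0.28913) = 4 * 1.28913 = 5.15652, which rounds to 5.1565.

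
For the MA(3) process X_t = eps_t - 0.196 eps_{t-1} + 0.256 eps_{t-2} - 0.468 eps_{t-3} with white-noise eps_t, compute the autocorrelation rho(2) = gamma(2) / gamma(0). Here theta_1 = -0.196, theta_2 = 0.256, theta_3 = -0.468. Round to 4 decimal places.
\rho(2) = 0.2628

For an MA(q) process with theta_0 = 1, the autocovariance is
  gamma(k) = sigma^2 * sum_{i=0..q-k} theta_i * theta_{i+k},
and rho(k) = gamma(k) / gamma(0). Sigma^2 cancels.
  numerator   = (1)*(0.256) + (-0.196)*(-0.468) = 0.347728.
  denominator = (1)^2 + (-0.196)^2 + (0.256)^2 + (-0.468)^2 = 1.322976.
  rho(2) = 0.347728 / 1.322976 = 0.2628.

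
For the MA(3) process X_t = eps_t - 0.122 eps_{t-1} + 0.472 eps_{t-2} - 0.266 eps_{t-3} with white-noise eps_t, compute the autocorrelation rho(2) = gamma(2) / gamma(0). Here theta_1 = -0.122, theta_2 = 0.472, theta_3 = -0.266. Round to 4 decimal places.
\rho(2) = 0.3855

For an MA(q) process with theta_0 = 1, the autocovariance is
  gamma(k) = sigma^2 * sum_{i=0..q-k} theta_i * theta_{i+k},
and rho(k) = gamma(k) / gamma(0). Sigma^2 cancels.
  numerator   = (1)*(0.472) + (-0.122)*(-0.266) = 0.504452.
  denominator = (1)^2 + (-0.122)^2 + (0.472)^2 + (-0.266)^2 = 1.308424.
  rho(2) = 0.504452 / 1.308424 = 0.3855.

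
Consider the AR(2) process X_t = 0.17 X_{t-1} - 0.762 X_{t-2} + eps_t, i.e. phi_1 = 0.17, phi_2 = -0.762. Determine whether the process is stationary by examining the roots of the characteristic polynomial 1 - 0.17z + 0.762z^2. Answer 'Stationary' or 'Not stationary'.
\text{Stationary}

The AR(p) characteristic polynomial is P(z) = 1 - 0.17z + 0.762z^2.
Stationarity requires all roots to lie outside the unit circle, i.e. |z| > 1 for every root.
Set 1 + (-0.17) z + (0.762) z^2 = 0, i.e. a z^2 + b z + c = 0 with a = 0.762, b = -0.17, c = 1.
Discriminant D = b^2 - 4ac = (-0.17)^2 - 4*(0.762)*1 = 0.0289 - (3.048) = -3.0191.
D < 0, so the roots are the complex-conjugate pair z = (-b +/- i sqrt(-D)) / (2a) = 0.1115 +/- 1.1401i.
For a conjugate pair |z|^2 = z * conj(z) = (product of roots) = c/a = 1/(0.762) = 1.312336, so |z| = sqrt(1.312336) = 1.1456 for both roots.
Moduli of all roots: 1.1456, 1.1456.
All moduli strictly greater than 1? Yes.
Verdict: Stationary.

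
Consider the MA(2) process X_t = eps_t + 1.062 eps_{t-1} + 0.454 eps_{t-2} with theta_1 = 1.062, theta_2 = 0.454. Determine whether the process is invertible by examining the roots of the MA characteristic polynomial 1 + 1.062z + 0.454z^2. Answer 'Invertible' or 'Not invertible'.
\text{Invertible}

The MA(q) characteristic polynomial is P(z) = 1 + 1.062z + 0.454z^2.
Invertibility requires all roots to lie outside the unit circle, i.e. |z| > 1 for every root.
Set 1 + (1.062) z + (0.454) z^2 = 0, i.e. a z^2 + b z + c = 0 with a = 0.454, b = 1.062, c = 1.
Discriminant D = b^2 - 4ac = (1.062)^2 - 4*(0.454)*1 = 1.127844 - (1.816) = -0.688156.
D < 0, so the roots are the complex-conjugate pair z = (-b +/- i sqrt(-D)) / (2a) = -1.1696 +/- 0.9136i.
For a conjugate pair |z|^2 = z * conj(z) = (product of roots) = c/a = 1/(0.454) = 2.202643, so |z| = sqrt(2.202643) = 1.4841 for both roots.
Moduli of all roots: 1.4841, 1.4841.
All moduli strictly greater than 1? Yes.
Verdict: Invertible.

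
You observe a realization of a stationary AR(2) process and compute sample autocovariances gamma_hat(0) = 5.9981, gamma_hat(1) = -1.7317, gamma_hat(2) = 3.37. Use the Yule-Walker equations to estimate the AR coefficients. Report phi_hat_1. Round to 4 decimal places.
\hat\phi_{1} = -0.1380

The Yule-Walker equations for an AR(p) process read, in matrix form,
  Gamma_p phi = r_p,   with   (Gamma_p)_{ij} = gamma(|i - j|),
                       (r_p)_i = gamma(i),   i,j = 1..p.
Substitute the sample gammas (Toeplitz matrix and right-hand side of size 2):
  Gamma_p = [[5.9981, -1.7317], [-1.7317, 5.9981]]
  r_p     = [-1.7317, 3.37]
Written out:
  5.9981 phi_1 - 1.7317 phi_2 = -1.7317
  -1.7317 phi_1 + 5.9981 phi_2 = 3.37
Solve by Cramer's rule:
  det = gamma(0)^2 - gamma(1)^2 = (5.9981)^2 - (-1.7317)^2 = 35.97720361 - 2.99878489 = 32.97841872
  phi_hat_1 = [gamma(1) gamma(0) - gamma(1) gamma(2)] / det = [(-1.7317)(5.9981) - (-1.7317)(3.37)] / 32.97841872 = -4.55108077 / 32.97841872 = -0.138
  phi_hat_2 = [gamma(0) gamma(2) - gamma(1)^2] / det = [(5.9981)(3.37) - (-1.7317)^2] / 32.97841872 = 17.21481211 / 32.97841872 = 0.522
So phi_hat = [-0.1380, 0.5220].
Therefore phi_hat_1 = -0.1380.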